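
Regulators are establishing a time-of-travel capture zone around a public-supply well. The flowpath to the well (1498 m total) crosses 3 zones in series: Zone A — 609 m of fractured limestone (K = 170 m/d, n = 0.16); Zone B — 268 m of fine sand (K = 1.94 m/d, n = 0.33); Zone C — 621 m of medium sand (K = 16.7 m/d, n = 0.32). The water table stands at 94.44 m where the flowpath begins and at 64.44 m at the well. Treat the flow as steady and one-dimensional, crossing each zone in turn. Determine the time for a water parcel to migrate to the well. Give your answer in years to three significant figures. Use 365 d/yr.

6.28 years

Total head drop ΔH = 94.44 − 64.44 = 30.00 m
Continuity: the same q passes through each zone, so ΔH = q·Σ(L_j/K_j) — the zones act as resistances in series.
Σ(L/K) = 609/170 + 268/1.94 + 621/16.7 = 3.582 + 138.1 + 37.19 = 178.9 d
q = ΔH / Σ(L/K) = 30.00 / 178.9 = 0.1677 m/d (same in every zone)
Zone A: v = q/n = 0.1677/0.16 = 1.048 m/d → t_A = 609/1.048 = 581.1 d
Zone B: v = q/n = 0.1677/0.33 = 0.5081 m/d → t_B = 268/0.5081 = 527.4 d
Zone C: v = q/n = 0.1677/0.32 = 0.5240 m/d → t_C = 621/0.5240 = 1185 d
Total t = 581.1 + 527.4 + 1185 = 2294 d
   = 2294 / 365 = 6.28 yr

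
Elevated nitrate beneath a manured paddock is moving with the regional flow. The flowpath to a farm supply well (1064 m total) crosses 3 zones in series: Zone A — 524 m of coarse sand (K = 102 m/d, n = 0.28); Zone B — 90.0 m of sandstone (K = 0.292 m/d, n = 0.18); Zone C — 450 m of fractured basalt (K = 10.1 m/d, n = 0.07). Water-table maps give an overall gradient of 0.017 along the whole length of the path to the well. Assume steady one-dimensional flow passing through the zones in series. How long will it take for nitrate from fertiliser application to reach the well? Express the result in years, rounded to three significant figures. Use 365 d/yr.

10.5 years

For zones in series the flux q is common to all zones; the equivalent conductivity is the harmonic (thickness-weighted) mean, K_eq = L_total / Σ(L_j/K_j).
Σ(L/K) = 524/102 + 90.0/0.292 + 450/10.1 = 5.137 + 308.2 + 44.55 = 357.9 d
K_eq = L_total / Σ(L/K) = 1064 / 357.9 = 2.973 m/d
q = K_eq · i = 2.973 × 0.017 = 0.05054 m/d (same in every zone)
Zone A: v = q/n = 0.05054/0.28 = 0.1805 m/d → t_A = 524/0.1805 = 2903 d
Zone B: v = q/n = 0.05054/0.18 = 0.2808 m/d → t_B = 90.0/0.2808 = 320.6 d
Zone C: v = q/n = 0.05054/0.07 = 0.7220 m/d → t_C = 450/0.7220 = 623.3 d
Total t = 2903 + 320.6 + 623.3 = 3847 d
   = 3847 / 365 = 10.5 yr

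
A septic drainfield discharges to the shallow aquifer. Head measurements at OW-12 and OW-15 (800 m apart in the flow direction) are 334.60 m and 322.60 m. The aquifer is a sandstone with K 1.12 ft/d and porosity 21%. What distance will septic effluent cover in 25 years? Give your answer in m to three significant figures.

223 m

Hydraulic gradient i = (334.60 − 322.60) / 800 = 12.00 / 800 = 0.01500
K = 1.12 ft/d × 0.3048 = 0.3414 m/d
q = Ki = 0.3414 × 0.01500 = 0.005121 m/d
Seepage velocity v = q / n = 0.005121 / 0.21 = 0.02438 m/d
T = 25 yr × 365 = 9125 d
L = v × T = 0.02438 × 9125 = 222.5 m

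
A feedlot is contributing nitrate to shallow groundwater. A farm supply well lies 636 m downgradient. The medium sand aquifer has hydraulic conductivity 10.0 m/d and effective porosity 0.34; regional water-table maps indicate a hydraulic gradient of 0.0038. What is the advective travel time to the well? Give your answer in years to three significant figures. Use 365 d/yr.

q = Ki = 10.0 × 0.0038 = 0.03800 m/d
Seepage velocity v = q / n = 0.03800 / 0.34 = 0.1118 m/d
t = L / v = 636 / 0.1118 = 5691 d
   = 5691 / 365 = 15.6 yr

15.6 years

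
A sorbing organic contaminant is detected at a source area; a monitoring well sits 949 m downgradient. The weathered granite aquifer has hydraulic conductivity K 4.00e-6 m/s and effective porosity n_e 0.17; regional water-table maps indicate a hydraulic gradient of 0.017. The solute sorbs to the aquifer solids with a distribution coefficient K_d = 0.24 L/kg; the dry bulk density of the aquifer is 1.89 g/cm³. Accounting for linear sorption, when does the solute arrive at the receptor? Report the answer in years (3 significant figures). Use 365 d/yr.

276 years

K = 4.00e-6 m/s × 86400 s/d = 0.3456 m/d
q = Ki = 0.3456 × 0.017 = 0.005875 m/d
Seepage velocity v = q / n = 0.005875 / 0.17 = 0.03456 m/d
Retardation R = 1 + ρ_b·K_d/n = 1 + 1.89×0.24/0.17 = 3.668
Contaminant velocity v_c = v/R = 0.03456/3.668 = 0.009421 m/d
t = L/v_c = 949/0.009421 = 100700 d
   = 100700/365 = 276 yr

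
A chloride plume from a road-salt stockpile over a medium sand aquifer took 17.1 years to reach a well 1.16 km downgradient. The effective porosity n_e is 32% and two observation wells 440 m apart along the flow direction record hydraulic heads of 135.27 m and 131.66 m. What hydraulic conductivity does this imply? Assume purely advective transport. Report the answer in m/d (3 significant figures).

7.25 m/d

Hydraulic gradient i = (135.27 − 131.66) / 440 = 3.61 / 440 = 0.008205
t = 17.1 years = 6242 d
L = 1.16 km = 1160 m
v = L / t = 1160 / 6242 = 0.1859 m/d
K = v · n / i = 0.1859 × 0.32 / 0.008205 = 7.25 m/d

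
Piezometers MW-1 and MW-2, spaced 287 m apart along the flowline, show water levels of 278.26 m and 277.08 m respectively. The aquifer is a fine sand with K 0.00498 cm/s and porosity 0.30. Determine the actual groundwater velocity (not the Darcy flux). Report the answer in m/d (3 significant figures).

Hydraulic gradient i = (278.26 − 277.08) / 287 = 1.18 / 287 = 0.004111
K = 0.00498 cm/s × 864 = 4.303 m/d
Darcy flux q = K·i = 4.303 × 0.004111 = 0.01769 m/d
Average linear velocity = 0.01769 / 0.30 = 0.05897 m/d

0.0590 m/d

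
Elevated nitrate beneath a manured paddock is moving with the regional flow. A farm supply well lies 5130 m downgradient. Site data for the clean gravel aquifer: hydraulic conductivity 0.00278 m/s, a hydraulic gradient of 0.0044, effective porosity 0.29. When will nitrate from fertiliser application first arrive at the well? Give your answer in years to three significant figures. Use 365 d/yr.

3.86 years

K = 0.00278 m/s × 86400 s/d = 240.2 m/d
Specific discharge q = 240.2 × 0.0044 = 1.057 m/d
Seepage velocity v = q / n = 1.057 / 0.29 = 3.644 m/d
t = L / v = 5130 / 3.644 = 1408 d
   = 1408 / 365 = 3.86 yr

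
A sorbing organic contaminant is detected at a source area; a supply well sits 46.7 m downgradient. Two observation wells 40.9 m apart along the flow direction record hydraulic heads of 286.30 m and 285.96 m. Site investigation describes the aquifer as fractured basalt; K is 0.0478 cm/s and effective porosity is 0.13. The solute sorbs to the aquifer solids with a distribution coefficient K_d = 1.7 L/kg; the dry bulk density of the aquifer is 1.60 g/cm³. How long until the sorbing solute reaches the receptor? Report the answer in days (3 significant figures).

388 days

Hydraulic gradient i = (286.30 − 285.96) / 40.9 = 0.34 / 40.9 = 0.008313
K = 0.0478 cm/s × 864 = 41.30 m/d
Darcy flux q = K·i = 41.30 × 0.008313 = 0.3433 m/d
Seepage velocity v = q / n = 0.3433 / 0.13 = 2.641 m/d
Retardation R = 1 + ρ_b·K_d/n = 1 + 1.60×1.7/0.13 = 21.92
Contaminant velocity v_c = v/R = 2.641/21.92 = 0.1205 m/d
t = L/v_c = 46.7/0.1205 = 387.7 d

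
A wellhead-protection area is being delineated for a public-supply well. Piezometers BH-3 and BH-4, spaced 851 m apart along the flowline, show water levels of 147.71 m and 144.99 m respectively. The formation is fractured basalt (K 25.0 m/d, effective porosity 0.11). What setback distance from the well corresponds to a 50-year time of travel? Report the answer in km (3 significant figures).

13.3 km

Hydraulic gradient i = (147.71 − 144.99) / 851 = 2.72 / 851 = 0.003196
Darcy flux q = K·i = 25.0 × 0.003196 = 0.07991 m/d
Average linear velocity = 0.07991 / 0.11 = 0.7264 m/d
T = 50 yr × 365 = 18250 d
L = v × T = 0.7264 × 18250 = 13260 m
   = 13.3 km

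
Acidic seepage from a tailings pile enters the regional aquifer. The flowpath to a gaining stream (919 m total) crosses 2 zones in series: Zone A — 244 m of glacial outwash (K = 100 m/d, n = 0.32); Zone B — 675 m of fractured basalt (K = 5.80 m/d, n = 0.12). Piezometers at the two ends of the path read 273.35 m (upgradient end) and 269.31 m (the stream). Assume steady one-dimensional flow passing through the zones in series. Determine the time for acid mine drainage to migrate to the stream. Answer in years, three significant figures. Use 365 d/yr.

12.8 years

Total head drop ΔH = 273.35 − 269.31 = 4.04 m
Steady 1-D flow in series ⇒ the Darcy flux q is identical in every zone and the zone head losses add (resistances L/K in series).
Σ(L/K) = 244/100 + 675/5.80 = 2.440 + 116.4 = 118.8 d
q = ΔH / Σ(L/K) = 4.04 / 118.8 = 0.03400 m/d (same in every zone)
Zone A: v = q/n = 0.03400/0.32 = 0.1063 m/d → t_A = 244/0.1063 = 2296 d
Zone B: v = q/n = 0.03400/0.12 = 0.2833 m/d → t_B = 675/0.2833 = 2382 d
Total t = 2296 + 2382 = 4679 d
   = 4679 / 365 = 12.8 yr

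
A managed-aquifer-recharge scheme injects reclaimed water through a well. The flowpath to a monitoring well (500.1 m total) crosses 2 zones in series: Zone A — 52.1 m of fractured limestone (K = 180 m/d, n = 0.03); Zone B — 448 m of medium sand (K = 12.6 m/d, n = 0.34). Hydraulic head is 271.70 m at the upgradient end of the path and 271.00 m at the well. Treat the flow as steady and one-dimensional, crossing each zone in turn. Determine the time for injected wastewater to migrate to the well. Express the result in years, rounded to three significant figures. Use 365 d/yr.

21.6 years

Total head drop ΔH = 271.70 − 271.00 = 0.70 m
Steady 1-D flow in series ⇒ the Darcy flux q is identical in every zone and the zone head losses add (resistances L/K in series).
Σ(L/K) = 52.1/180 + 448/12.6 = 0.2894 + 35.56 = 35.85 d
q = ΔH / Σ(L/K) = 0.70 / 35.85 = 0.01953 m/d (same in every zone)
Zone A: v = q/n = 0.01953/0.03 = 0.6510 m/d → t_A = 52.1/0.6510 = 80.04 d
Zone B: v = q/n = 0.01953/0.34 = 0.05744 m/d → t_B = 448/0.05744 = 7800 d
Total t = 80.04 + 7800 = 7880 d
   = 7880 / 365 = 21.6 yr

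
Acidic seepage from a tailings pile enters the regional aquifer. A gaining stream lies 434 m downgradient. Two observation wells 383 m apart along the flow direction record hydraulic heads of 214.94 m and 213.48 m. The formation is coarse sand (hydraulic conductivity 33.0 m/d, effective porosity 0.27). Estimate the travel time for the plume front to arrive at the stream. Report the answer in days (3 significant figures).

Hydraulic gradient i = (214.94 − 213.48) / 383 = 1.46 / 383 = 0.003812
Darcy flux q = K·i = 33.0 × 0.003812 = 0.1258 m/d
v = Ki/n = 33.0·0.003812/0.27 = 0.4659 m/d
t = L / v = 434 / 0.4659 = 931.5 d

932 days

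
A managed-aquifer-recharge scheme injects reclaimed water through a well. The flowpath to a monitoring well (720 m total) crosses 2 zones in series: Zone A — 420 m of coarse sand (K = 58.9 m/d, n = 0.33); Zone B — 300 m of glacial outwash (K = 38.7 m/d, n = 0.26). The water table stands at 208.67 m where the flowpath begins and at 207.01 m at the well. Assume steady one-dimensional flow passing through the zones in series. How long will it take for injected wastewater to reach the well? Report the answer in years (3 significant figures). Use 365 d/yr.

Total head drop ΔH = 208.67 − 207.01 = 1.66 m
Continuity: the same q passes through each zone, so ΔH = q·Σ(L_j/K_j) — the zones act as resistances in series.
Σ(L/K) = 420/58.9 + 300/38.7 = 7.131 + 7.752 = 14.88 d
q = ΔH / Σ(L/K) = 1.66 / 14.88 = 0.1115 m/d (same in every zone)
Zone A: v = q/n = 0.1115/0.33 = 0.3380 m/d → t_A = 420/0.3380 = 1243 d
Zone B: v = q/n = 0.1115/0.26 = 0.4290 m/d → t_B = 300/0.4290 = 699.3 d
Total t = 1243 + 699.3 = 1942 d
   = 1942 / 365 = 5.32 yr

5.32 years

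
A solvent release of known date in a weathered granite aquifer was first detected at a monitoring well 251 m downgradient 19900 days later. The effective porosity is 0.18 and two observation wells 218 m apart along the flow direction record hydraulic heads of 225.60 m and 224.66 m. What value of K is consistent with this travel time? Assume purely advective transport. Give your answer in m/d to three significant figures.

Hydraulic gradient i = (225.60 − 224.66) / 218 = 0.94 / 218 = 0.004312
v = L / t = 251 / 19900 = 0.01261 m/d
K = v · n / i = 0.01261 × 0.18 / 0.004312 = 0.527 m/d

0.527 m/d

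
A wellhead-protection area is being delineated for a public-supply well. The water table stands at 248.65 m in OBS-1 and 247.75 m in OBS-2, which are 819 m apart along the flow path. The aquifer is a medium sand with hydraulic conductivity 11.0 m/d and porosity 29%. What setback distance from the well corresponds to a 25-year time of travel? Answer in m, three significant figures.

380 m

Hydraulic gradient i = (248.65 − 247.75) / 819 = 0.90 / 819 = 0.001099
Darcy flux q = K·i = 11.0 × 0.001099 = 0.01209 m/d
Seepage velocity v = q / n = 0.01209 / 0.29 = 0.04168 m/d
T = 25 yr × 365 = 9125 d
L = v × T = 0.04168 × 9125 = 380.4 m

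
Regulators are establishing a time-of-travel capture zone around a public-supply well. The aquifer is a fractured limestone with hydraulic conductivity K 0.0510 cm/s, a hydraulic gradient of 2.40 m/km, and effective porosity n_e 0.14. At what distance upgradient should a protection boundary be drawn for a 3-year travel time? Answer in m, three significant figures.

827 m

K = 0.0510 cm/s × 864 = 44.06 m/d
Darcy flux q = K·i = 44.06 × 0.0024 = 0.1058 m/d
v_s = q/n_e = 0.1058/0.14 = 0.7554 m/d
T = 3 yr × 365 = 1095 d
L = v × T = 0.7554 × 1095 = 827.1 m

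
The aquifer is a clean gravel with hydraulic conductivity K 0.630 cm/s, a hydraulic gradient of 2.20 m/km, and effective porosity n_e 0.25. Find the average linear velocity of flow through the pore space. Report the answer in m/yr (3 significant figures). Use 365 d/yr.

K = 0.630 cm/s × 864 = 544.3 m/d
Specific discharge q = 544.3 × 0.0022 = 1.198 m/d
Seepage velocity v = q / n = 1.198 / 0.25 = 4.790 m/d
   = 4.790 × 365 = 1750 m/yr

1750 m/yr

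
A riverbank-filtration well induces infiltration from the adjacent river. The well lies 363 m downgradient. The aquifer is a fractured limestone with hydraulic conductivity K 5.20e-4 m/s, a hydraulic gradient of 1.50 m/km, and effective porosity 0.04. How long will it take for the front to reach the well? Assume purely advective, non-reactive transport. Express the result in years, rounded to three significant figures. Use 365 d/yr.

K = 5.20e-4 m/s × 86400 s/d = 44.93 m/d
Specific discharge q = 44.93 × 0.0015 = 0.06739 m/d
Seepage velocity v = q / n = 0.06739 / 0.04 = 1.685 m/d
t = L / v = 363 / 1.685 = 215.5 d
   = 215.5 / 365 = 0.590 yr

0.590 years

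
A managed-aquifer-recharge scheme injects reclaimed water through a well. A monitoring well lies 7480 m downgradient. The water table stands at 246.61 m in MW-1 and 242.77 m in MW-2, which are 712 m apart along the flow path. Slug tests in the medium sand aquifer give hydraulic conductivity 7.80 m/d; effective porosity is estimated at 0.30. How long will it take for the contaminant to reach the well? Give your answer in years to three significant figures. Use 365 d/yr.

146 years

Hydraulic gradient i = (246.61 − 242.77) / 712 = 3.84 / 712 = 0.005393
Specific discharge q = 7.80 × 0.005393 = 0.04207 m/d
Seepage velocity v = q / n = 0.04207 / 0.30 = 0.1402 m/d
t = L / v = 7480 / 0.1402 = 53340 d
   = 53340 / 365 = 146 yr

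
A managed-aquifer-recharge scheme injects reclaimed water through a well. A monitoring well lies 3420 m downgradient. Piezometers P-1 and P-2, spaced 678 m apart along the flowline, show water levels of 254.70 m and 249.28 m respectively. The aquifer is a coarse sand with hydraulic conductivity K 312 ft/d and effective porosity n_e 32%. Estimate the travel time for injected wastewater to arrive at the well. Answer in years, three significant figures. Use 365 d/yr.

3.94 years

Hydraulic gradient i = (254.70 − 249.28) / 678 = 5.42 / 678 = 0.007994
K = 312 ft/d × 0.3048 = 95.10 m/d
Darcy flux q = K·i = 95.10 × 0.007994 = 0.7602 m/d
v_s = q/n_e = 0.7602/0.32 = 2.376 m/d
t = L / v = 3420 / 2.376 = 1440 d
   = 1440 / 365 = 3.94 yr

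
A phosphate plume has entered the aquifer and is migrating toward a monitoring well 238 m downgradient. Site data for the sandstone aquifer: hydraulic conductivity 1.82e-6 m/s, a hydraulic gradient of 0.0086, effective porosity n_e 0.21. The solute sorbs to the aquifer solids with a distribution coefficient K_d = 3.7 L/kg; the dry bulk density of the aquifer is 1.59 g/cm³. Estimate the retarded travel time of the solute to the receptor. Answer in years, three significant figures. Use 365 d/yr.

2940 years

K = 1.82e-6 m/s × 86400 s/d = 0.1572 m/d
Darcy flux q = K·i = 0.1572 × 0.0086 = 0.001352 m/d
v_s = q/n_e = 0.001352/0.21 = 0.006440 m/d
Retardation R = 1 + ρ_b·K_d/n = 1 + 1.59×3.7/0.21 = 29.01
Contaminant velocity v_c = v/R = 0.006440/29.01 = 2.219e-4 m/d
t = L/v_c = 238/2.219e-4 = 1.072e6 d
   = 1.072e6/365 = 2940 yr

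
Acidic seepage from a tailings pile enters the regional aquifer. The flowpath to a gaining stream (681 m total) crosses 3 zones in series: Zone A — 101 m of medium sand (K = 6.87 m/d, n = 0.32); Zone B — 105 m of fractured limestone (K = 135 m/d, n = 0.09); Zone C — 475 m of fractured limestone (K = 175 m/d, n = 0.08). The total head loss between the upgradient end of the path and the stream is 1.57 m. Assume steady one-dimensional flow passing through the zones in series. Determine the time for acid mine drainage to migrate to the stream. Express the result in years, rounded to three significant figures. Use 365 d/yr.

2.53 years

Steady 1-D flow in series ⇒ the Darcy flux q is identical in every zone and the zone head losses add (resistances L/K in series).
Σ(L/K) = 101/6.87 + 105/135 + 475/175 = 14.70 + 0.7778 + 2.714 = 18.19 d
q = ΔH / Σ(L/K) = 1.57 / 18.19 = 0.08629 m/d (same in every zone)
Zone A: v = q/n = 0.08629/0.32 = 0.2697 m/d → t_A = 101/0.2697 = 374.5 d
Zone B: v = q/n = 0.08629/0.09 = 0.9588 m/d → t_B = 105/0.9588 = 109.5 d
Zone C: v = q/n = 0.08629/0.08 = 1.079 m/d → t_C = 475/1.079 = 440.4 d
Total t = 374.5 + 109.5 + 440.4 = 924.4 d
   = 924.4 / 365 = 2.53 yr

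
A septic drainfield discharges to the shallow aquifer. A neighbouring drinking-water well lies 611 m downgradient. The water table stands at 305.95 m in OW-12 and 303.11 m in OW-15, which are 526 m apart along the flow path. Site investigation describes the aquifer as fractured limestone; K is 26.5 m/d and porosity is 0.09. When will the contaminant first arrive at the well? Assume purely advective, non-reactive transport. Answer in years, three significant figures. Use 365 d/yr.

1.05 years

Hydraulic gradient i = (305.95 − 303.11) / 526 = 2.84 / 526 = 0.005399
Specific discharge q = 26.5 × 0.005399 = 0.1431 m/d
v_s = q/n_e = 0.1431/0.09 = 1.590 m/d
t = L / v = 611 / 1.590 = 384.3 d
   = 384.3 / 365 = 1.05 yr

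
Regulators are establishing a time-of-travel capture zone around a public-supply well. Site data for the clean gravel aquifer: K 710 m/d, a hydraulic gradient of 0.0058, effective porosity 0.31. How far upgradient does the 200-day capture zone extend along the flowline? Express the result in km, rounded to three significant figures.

2.66 km

q = Ki = 710 × 0.0058 = 4.118 m/d
v = Ki/n = 710·0.0058/0.31 = 13.28 m/d
L = v × T = 13.28 × 200 = 2657 m
   = 2.66 km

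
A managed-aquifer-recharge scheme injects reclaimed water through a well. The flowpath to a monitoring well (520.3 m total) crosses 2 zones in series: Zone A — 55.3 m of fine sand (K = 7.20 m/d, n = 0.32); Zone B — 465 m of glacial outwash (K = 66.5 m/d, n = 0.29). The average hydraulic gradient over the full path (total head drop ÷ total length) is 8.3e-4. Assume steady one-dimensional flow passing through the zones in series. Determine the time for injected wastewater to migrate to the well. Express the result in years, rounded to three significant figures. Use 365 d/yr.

14.2 years

Steady 1-D flow in series ⇒ the Darcy flux q is identical in every zone and the zone head losses add (resistances L/K in series).
Σ(L/K) = 55.3/7.20 + 465/66.5 = 7.681 + 6.992 = 14.67 d
K_eq = L_total / Σ(L/K) = 520.3 / 14.67 = 35.46 m/d
q = K_eq · i = 35.46 × 8.3e-4 = 0.02943 m/d (same in every zone)
Zone A: v = q/n = 0.02943/0.32 = 0.09197 m/d → t_A = 55.3/0.09197 = 601.3 d
Zone B: v = q/n = 0.02943/0.29 = 0.1015 m/d → t_B = 465/0.1015 = 4582 d
Total t = 601.3 + 4582 = 5183 d
   = 5183 / 365 = 14.2 yr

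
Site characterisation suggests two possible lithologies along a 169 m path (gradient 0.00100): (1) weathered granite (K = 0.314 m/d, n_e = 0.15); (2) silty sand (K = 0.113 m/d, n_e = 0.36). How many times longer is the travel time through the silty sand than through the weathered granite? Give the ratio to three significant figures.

Unit 1 (weathered granite): v = 0.314×0.0010/0.15 = 0.002093 m/d, t = 169/0.002093 = 80730 d
Unit 2 (silty sand): v = 0.113×0.0010/0.36 = 3.139e-4 m/d, t = 169/3.139e-4 = 538400 d
t(silty sand) / t(weathered granite) = 538400/80730 = 6.67

6.67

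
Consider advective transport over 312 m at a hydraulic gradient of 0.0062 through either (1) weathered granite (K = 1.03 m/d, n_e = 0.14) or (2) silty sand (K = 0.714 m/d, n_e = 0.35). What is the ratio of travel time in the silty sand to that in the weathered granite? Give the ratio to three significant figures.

3.61

Unit 1 (weathered granite): v = 1.03×0.0062/0.14 = 0.04561 m/d, t = 312/0.04561 = 6840 d
Unit 2 (silty sand): v = 0.714×0.0062/0.35 = 0.01265 m/d, t = 312/0.01265 = 24670 d
t(silty sand) / t(weathered granite) = 24670/6840 = 3.61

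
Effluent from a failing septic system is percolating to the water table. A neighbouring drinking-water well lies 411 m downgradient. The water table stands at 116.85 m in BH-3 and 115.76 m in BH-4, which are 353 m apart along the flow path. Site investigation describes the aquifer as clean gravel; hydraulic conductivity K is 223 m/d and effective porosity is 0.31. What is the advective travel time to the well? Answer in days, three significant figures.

185 days

Hydraulic gradient i = (116.85 − 115.76) / 353 = 1.09 / 353 = 0.003088
Darcy flux q = K·i = 223 × 0.003088 = 0.6886 m/d
v = Ki/n = 223·0.003088/0.31 = 2.221 m/d
t = L / v = 411 / 2.221 = 185.0 d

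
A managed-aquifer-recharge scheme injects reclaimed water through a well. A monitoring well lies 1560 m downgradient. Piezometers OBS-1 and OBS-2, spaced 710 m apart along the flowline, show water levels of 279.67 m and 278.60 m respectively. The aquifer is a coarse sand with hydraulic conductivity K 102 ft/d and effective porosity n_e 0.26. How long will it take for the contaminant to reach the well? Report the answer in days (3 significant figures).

Hydraulic gradient i = (279.67 − 278.60) / 710 = 1.07 / 710 = 0.001507
K = 102 ft/d × 0.3048 = 31.09 m/d
Specific discharge q = 31.09 × 0.001507 = 0.04685 m/d
v = Ki/n = 31.09·0.001507/0.26 = 0.1802 m/d
t = L / v = 1560 / 0.1802 = 8657 d

8660 days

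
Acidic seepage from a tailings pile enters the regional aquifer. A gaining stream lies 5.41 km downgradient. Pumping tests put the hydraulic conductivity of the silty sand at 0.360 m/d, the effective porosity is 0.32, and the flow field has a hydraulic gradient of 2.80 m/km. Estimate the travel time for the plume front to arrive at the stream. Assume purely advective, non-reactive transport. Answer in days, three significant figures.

Specific discharge q = 0.360 × 0.0028 = 0.001008 m/d
Average linear velocity = 0.001008 / 0.32 = 0.003150 m/d
L = 5.41 km = 5410 m
t = L / v = 5410 / 0.003150 = 1.717e6 d

1.72e6 days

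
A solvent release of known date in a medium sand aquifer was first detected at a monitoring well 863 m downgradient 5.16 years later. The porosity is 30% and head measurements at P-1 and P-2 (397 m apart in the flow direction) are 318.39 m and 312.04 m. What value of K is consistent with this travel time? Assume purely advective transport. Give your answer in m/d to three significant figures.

8.59 m/d

Hydraulic gradient i = (318.39 − 312.04) / 397 = 6.35 / 397 = 0.01599
t = 5.16 years = 1883 d
v = L / t = 863 / 1883 = 0.4582 m/d
K = v · n / i = 0.4582 × 0.30 / 0.01599 = 8.59 m/d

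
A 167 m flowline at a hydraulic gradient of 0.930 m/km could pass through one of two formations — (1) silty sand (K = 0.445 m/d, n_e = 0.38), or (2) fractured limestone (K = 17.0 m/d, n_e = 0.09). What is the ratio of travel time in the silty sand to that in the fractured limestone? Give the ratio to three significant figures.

Unit 1 (silty sand): v = 0.445×9.3e-4/0.38 = 0.001089 m/d, t = 167/0.001089 = 153300 d
Unit 2 (fractured limestone): v = 17.0×9.3e-4/0.09 = 0.1757 m/d, t = 167/0.1757 = 950.7 d
t(silty sand) / t(fractured limestone) = 153300/950.7 = 161

161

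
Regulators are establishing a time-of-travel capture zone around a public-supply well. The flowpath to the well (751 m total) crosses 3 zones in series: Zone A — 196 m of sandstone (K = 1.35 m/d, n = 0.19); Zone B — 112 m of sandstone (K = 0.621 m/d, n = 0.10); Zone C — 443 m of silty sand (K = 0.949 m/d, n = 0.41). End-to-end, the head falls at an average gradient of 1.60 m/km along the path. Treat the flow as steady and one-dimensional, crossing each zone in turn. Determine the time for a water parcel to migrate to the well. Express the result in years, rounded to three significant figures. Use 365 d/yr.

416 years

Continuity: the same q passes through each zone, so ΔH = q·Σ(L_j/K_j) — the zones act as resistances in series.
Σ(L/K) = 196/1.35 + 112/0.621 + 443/0.949 = 145.2 + 180.4 + 466.8 = 792.3 d
K_eq = L_total / Σ(L/K) = 751 / 792.3 = 0.9478 m/d
q = K_eq · i = 0.9478 × 0.0016 = 0.001517 m/d (same in every zone)
Zone A: v = q/n = 0.001517/0.19 = 0.007982 m/d → t_A = 196/0.007982 = 24560 d
Zone B: v = q/n = 0.001517/0.10 = 0.01517 m/d → t_B = 112/0.01517 = 7385 d
Zone C: v = q/n = 0.001517/0.41 = 0.003699 m/d → t_C = 443/0.003699 = 119800 d
Total t = 24560 + 7385 + 119800 = 151700 d
   = 151700 / 365 = 416 yr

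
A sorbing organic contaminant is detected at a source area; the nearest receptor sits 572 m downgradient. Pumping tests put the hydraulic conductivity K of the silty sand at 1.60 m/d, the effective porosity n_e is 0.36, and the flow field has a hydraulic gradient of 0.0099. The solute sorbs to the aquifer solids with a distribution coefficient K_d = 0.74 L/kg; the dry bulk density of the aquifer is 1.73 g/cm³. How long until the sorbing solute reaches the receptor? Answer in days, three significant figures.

59200 days

Darcy flux q = K·i = 1.60 × 0.0099 = 0.01584 m/d
v = Ki/n = 1.60·0.0099/0.36 = 0.04400 m/d
Retardation R = 1 + ρ_b·K_d/n = 1 + 1.73×0.74/0.36 = 4.556
Contaminant velocity v_c = v/R = 0.04400/4.556 = 0.009657 m/d
t = L/v_c = 572/0.009657 = 59230 d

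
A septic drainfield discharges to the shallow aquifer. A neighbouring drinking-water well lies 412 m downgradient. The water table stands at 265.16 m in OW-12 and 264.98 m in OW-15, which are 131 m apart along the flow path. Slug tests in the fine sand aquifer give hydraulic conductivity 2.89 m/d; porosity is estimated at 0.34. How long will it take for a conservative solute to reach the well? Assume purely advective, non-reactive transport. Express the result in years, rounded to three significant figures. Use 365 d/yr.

96.6 years

Hydraulic gradient i = (265.16 − 264.98) / 131 = 0.18 / 131 = 0.001374
Darcy flux q = K·i = 2.89 × 0.001374 = 0.003971 m/d
Seepage velocity v = q / n = 0.003971 / 0.34 = 0.01168 m/d
t = L / v = 412 / 0.01168 = 35280 d
   = 35280 / 365 = 96.6 yr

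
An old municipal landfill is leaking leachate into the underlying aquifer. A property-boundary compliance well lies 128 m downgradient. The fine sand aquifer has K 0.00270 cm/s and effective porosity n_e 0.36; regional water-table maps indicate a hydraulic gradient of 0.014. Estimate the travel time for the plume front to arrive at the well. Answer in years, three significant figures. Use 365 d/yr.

K = 0.00270 cm/s × 864 = 2.333 m/d
Specific discharge q = 2.333 × 0.014 = 0.03266 m/d
Average linear velocity = 0.03266 / 0.36 = 0.09072 m/d
t = L / v = 128 / 0.09072 = 1411 d
   = 1411 / 365 = 3.87 yr

3.87 years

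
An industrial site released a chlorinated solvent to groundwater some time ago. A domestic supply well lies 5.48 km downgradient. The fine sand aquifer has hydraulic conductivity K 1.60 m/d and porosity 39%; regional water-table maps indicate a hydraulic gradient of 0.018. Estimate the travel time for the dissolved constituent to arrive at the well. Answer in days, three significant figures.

Darcy flux q = K·i = 1.60 × 0.018 = 0.02880 m/d
v = Ki/n = 1.60·0.018/0.39 = 0.07385 m/d
L = 5.48 km = 5480 m
t = L / v = 5480 / 0.07385 = 74210 d

74200 days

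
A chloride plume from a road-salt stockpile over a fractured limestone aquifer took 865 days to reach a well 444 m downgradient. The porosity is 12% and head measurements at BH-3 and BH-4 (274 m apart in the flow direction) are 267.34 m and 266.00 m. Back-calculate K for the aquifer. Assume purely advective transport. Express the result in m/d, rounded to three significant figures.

12.6 m/d

Hydraulic gradient i = (267.34 − 266.00) / 274 = 1.34 / 274 = 0.004891
v = L / t = 444 / 865 = 0.5133 m/d
K = v · n / i = 0.5133 × 0.12 / 0.004891 = 12.6 m/d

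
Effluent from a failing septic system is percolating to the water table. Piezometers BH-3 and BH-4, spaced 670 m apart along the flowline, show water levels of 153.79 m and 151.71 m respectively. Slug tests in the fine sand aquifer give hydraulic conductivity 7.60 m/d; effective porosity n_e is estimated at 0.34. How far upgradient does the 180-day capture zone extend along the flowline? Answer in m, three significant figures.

Hydraulic gradient i = (153.79 − 151.71) / 670 = 2.08 / 670 = 0.003104
Darcy flux q = K·i = 7.60 × 0.003104 = 0.02359 m/d
v_s = q/n_e = 0.02359/0.34 = 0.06939 m/d
L = v × T = 0.06939 × 180 = 12.49 m

12.5 m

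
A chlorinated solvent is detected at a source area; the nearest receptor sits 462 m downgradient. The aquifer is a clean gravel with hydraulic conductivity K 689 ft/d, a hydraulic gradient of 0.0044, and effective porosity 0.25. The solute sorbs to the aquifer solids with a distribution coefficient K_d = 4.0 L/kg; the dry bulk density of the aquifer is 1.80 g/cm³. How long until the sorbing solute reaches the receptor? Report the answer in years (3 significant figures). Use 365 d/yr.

10.2 years

K = 689 ft/d × 0.3048 = 210.0 m/d
Specific discharge q = 210.0 × 0.0044 = 0.9240 m/d
Average linear velocity = 0.9240 / 0.25 = 3.696 m/d
Retardation R = 1 + ρ_b·K_d/n = 1 + 1.80×4.0/0.25 = 29.80
Contaminant velocity v_c = v/R = 3.696/29.80 = 0.1240 m/d
t = L/v_c = 462/0.1240 = 3725 d
   = 3725/365 = 10.2 yr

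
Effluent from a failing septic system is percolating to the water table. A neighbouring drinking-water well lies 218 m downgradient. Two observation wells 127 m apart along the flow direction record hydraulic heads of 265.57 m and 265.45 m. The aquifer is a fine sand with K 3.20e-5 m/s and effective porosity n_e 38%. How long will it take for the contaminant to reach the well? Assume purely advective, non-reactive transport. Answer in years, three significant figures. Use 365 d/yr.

86.9 years

Hydraulic gradient i = (265.57 − 265.45) / 127 = 0.12 / 127 = 9.449e-4
K = 3.20e-5 m/s × 86400 s/d = 2.765 m/d
q = Ki = 2.765 × 9.449e-4 = 0.002612 m/d
v_s = q/n_e = 0.002612/0.38 = 0.006875 m/d
t = L / v = 218 / 0.006875 = 31710 d
   = 31710 / 365 = 86.9 yr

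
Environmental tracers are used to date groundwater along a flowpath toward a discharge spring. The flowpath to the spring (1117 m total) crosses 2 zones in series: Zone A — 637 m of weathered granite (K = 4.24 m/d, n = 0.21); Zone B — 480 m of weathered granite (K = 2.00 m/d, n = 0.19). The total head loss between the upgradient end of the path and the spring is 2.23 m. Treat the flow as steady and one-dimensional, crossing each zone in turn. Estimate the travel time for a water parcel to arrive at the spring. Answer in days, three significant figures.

Steady 1-D flow in series ⇒ the Darcy flux q is identical in every zone and the zone head losses add (resistances L/K in series).
Σ(L/K) = 637/4.24 + 480/2.00 = 150.2 + 240.0 = 390.2 d
q = ΔH / Σ(L/K) = 2.23 / 390.2 = 0.005714 m/d (same in every zone)
Zone A: v = q/n = 0.005714/0.21 = 0.02721 m/d → t_A = 637/0.02721 = 23410 d
Zone B: v = q/n = 0.005714/0.19 = 0.03008 m/d → t_B = 480/0.03008 = 15960 d
Total t = 23410 + 15960 = 39370 d

39400 days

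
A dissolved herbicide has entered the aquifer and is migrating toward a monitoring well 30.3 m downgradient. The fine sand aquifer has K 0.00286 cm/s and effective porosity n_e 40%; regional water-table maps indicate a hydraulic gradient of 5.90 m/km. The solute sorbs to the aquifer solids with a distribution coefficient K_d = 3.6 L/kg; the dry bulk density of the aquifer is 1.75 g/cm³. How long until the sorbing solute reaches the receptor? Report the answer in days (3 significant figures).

K = 0.00286 cm/s × 864 = 2.471 m/d
q = Ki = 2.471 × 0.0059 = 0.01458 m/d
v = Ki/n = 2.471·0.0059/0.40 = 0.03645 m/d
Retardation R = 1 + ρ_b·K_d/n = 1 + 1.75×3.6/0.40 = 16.75
Contaminant velocity v_c = v/R = 0.03645/16.75 = 0.002176 m/d
t = L/v_c = 30.3/0.002176 = 13920 d

13900 days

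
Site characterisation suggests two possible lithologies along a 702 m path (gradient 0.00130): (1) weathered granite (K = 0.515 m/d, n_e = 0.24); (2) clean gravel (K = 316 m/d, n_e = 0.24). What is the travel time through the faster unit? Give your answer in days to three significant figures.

Unit 1 (weathered granite): v = 0.515×0.0013/0.24 = 0.002790 m/d, t = 702/0.002790 = 251700 d
Unit 2 (clean gravel): v = 316×0.0013/0.24 = 1.712 m/d, t = 702/1.712 = 410.1 d
Faster unit: t = 410 d

410 days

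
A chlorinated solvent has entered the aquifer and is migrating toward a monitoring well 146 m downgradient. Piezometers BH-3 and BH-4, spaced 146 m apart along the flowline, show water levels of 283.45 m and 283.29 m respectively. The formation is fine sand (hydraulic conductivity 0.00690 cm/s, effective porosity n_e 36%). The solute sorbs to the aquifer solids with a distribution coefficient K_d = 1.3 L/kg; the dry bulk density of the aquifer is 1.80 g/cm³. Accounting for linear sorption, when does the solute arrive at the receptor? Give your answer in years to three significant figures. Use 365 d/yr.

Hydraulic gradient i = (283.45 − 283.29) / 146 = 0.16 / 146 = 0.001096
K = 0.00690 cm/s × 864 = 5.962 m/d
Specific discharge q = 5.962 × 0.001096 = 0.006533 m/d
v_s = q/n_e = 0.006533/0.36 = 0.01815 m/d
Retardation R = 1 + ρ_b·K_d/n = 1 + 1.80×1.3/0.36 = 7.500
Contaminant velocity v_c = v/R = 0.01815/7.500 = 0.002420 m/d
t = L/v_c = 146/0.002420 = 60340 d
   = 60340/365 = 165 yr

165 years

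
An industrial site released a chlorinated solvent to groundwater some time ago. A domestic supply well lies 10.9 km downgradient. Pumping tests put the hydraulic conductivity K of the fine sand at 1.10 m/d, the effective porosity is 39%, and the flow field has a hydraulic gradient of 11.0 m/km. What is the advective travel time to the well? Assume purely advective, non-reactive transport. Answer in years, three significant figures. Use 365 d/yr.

q = Ki = 1.10 × 0.011 = 0.01210 m/d
Seepage velocity v = q / n = 0.01210 / 0.39 = 0.03103 m/d
L = 10.9 km = 10900 m
t = L / v = 10900 / 0.03103 = 351300 d
   = 351300 / 365 = 963 yr

963 years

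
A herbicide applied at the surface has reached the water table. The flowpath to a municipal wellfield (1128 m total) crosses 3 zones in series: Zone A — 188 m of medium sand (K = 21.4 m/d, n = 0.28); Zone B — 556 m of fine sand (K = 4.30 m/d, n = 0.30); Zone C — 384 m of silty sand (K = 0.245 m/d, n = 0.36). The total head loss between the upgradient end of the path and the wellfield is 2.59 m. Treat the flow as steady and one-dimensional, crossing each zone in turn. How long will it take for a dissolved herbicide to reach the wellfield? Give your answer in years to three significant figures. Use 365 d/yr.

Continuity: the same q passes through each zone, so ΔH = q·Σ(L_j/K_j) — the zones act as resistances in series.
Σ(L/K) = 188/21.4 + 556/4.30 + 384/0.245 = 8.785 + 129.3 + 1567 = 1705 d
q = ΔH / Σ(L/K) = 2.59 / 1705 = 0.001519 m/d (same in every zone)
Zone A: v = q/n = 0.001519/0.28 = 0.005424 m/d → t_A = 188/0.005424 = 34660 d
Zone B: v = q/n = 0.001519/0.30 = 0.005062 m/d → t_B = 556/0.005062 = 109800 d
Zone C: v = q/n = 0.001519/0.36 = 0.004219 m/d → t_C = 384/0.004219 = 91030 d
Total t = 34660 + 109800 + 91030 = 235500 d
   = 235500 / 365 = 645 yr

645 years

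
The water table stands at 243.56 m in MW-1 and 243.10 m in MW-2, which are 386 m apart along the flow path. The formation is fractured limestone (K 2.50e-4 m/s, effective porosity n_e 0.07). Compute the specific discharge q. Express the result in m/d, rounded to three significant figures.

Hydraulic gradient i = (243.56 − 243.10) / 386 = 0.46 / 386 = 0.001192
K = 2.50e-4 m/s × 86400 s/d = 21.60 m/d
Darcy flux q = K·i = 21.60 × 0.001192 = 0.02574 m/d

0.0257 m/d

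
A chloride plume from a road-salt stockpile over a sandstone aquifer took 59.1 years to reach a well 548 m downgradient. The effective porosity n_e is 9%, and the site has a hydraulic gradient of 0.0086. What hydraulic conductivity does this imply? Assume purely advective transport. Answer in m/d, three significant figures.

0.266 m/d

t = 59.1 years = 21570 d
v = L / t = 548 / 21570 = 0.02540 m/d
K = v · n / i = 0.02540 × 0.09 / 0.0086 = 0.266 m/d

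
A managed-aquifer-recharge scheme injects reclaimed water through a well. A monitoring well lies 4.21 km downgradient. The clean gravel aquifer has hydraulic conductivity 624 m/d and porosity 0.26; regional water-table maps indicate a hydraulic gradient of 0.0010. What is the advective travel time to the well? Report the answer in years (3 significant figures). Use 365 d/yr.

Specific discharge q = 624 × 0.0010 = 0.6240 m/d
Average linear velocity = 0.6240 / 0.26 = 2.400 m/d
L = 4.21 km = 4210 m
t = L / v = 4210 / 2.400 = 1754 d
   = 1754 / 365 = 4.81 yr

4.81 years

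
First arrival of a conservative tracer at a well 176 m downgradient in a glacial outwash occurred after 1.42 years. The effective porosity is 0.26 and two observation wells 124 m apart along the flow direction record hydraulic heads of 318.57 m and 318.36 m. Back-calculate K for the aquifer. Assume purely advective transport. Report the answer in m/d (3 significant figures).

Hydraulic gradient i = (318.57 − 318.36) / 124 = 0.21 / 124 = 0.001694
t = 1.42 years = 518.3 d
v = L / t = 176 / 518.3 = 0.3396 m/d
K = v · n / i = 0.3396 × 0.26 / 0.001694 = 52.1 m/d

52.1 m/d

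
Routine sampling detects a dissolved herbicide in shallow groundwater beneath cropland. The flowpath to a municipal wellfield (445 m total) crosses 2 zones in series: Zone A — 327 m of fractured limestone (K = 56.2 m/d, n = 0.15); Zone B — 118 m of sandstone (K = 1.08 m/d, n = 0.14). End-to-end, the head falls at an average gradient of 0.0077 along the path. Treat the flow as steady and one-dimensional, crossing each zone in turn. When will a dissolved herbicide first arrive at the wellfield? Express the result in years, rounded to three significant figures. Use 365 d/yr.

Steady 1-D flow in series ⇒ the Darcy flux q is identical in every zone and the zone head losses add (resistances L/K in series).
Σ(L/K) = 327/56.2 + 118/1.08 = 5.819 + 109.3 = 115.1 d
K_eq = L_total / Σ(L/K) = 445 / 115.1 = 3.867 m/d
q = K_eq · i = 3.867 × 0.0077 = 0.02978 m/d (same in every zone)
Zone A: v = q/n = 0.02978/0.15 = 0.1985 m/d → t_A = 327/0.1985 = 1647 d
Zone B: v = q/n = 0.02978/0.14 = 0.2127 m/d → t_B = 118/0.2127 = 554.8 d
Total t = 1647 + 554.8 = 2202 d
   = 2202 / 365 = 6.03 yr

6.03 years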